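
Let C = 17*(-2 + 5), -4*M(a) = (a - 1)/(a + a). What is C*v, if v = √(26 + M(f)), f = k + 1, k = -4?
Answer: 17*√930/2 ≈ 259.22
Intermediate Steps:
f = -3 (f = -4 + 1 = -3)
M(a) = -(-1 + a)/(8*a) (M(a) = -(a - 1)/(4*(a + a)) = -(-1 + a)/(4*(2*a)) = -(-1 + a)*1/(2*a)/4 = -(-1 + a)/(8*a))
C = 51 (C = 17*3 = 51)
v = √930/6 (v = √(26 + (⅛)*(1 - 1*(-3))/(-3)) = √(26 + (⅛)*(-⅓)*(1 + 3)) = √(26 + (⅛)*(-⅓)*4) = √(26 - ⅙) = √(155/6) = √930/6 ≈ 5.0826)
C*v = 51*(√930/6) = 17*√930/2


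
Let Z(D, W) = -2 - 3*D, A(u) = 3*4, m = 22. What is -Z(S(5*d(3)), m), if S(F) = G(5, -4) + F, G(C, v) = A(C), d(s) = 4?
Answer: 98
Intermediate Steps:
A(u) = 12
G(C, v) = 12
S(F) = 12 + F
-Z(S(5*d(3)), m) = -(-2 - 3*(12 + 5*4)) = -(-2 - 3*(12 + 20)) = -(-2 - 3*32) = -(-2 - 96) = -1*(-98) = 98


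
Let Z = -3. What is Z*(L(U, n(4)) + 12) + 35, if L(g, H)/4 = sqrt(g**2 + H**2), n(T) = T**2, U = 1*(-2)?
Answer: -1 - 24*sqrt(65) ≈ -194.49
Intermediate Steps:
U = -2
L(g, H) = 4*sqrt(H**2 + g**2) (L(g, H) = 4*sqrt(g**2 + H**2) = 4*sqrt(H**2 + g**2))
Z*(L(U, n(4)) + 12) + 35 = -3*(4*sqrt((4**2)**2 + (-2)**2) + 12) + 35 = -3*(4*sqrt(16**2 + 4) + 12) + 35 = -3*(4*sqrt(256 + 4) + 12) + 35 = -3*(4*sqrt(260) + 12) + 35 = -3*(4*(2*sqrt(65)) + 12) + 35 = -3*(8*sqrt(65) + 12) + 35 = -3*(12 + 8*sqrt(65)) + 35 = (-36 - 24*sqrt(65)) + 35 = -1 - 24*sqrt(65)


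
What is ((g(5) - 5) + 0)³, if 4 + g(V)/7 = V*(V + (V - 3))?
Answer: 9528128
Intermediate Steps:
g(V) = -28 + 7*V*(-3 + 2*V) (g(V) = -28 + 7*(V*(V + (V - 3))) = -28 + 7*(V*(V + (-3 + V))) = -28 + 7*(V*(-3 + 2*V)) = -28 + 7*V*(-3 + 2*V))
((g(5) - 5) + 0)³ = (((-28 - 21*5 + 14*5²) - 5) + 0)³ = (((-28 - 105 + 14*25) - 5) + 0)³ = (((-28 - 105 + 350) - 5) + 0)³ = ((217 - 5) + 0)³ = (212 + 0)³ = 212³ = 9528128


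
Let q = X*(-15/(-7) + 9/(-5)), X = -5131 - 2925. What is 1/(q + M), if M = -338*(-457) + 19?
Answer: 35/5310303 ≈ 6.5910e-6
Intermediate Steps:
M = 154485 (M = 154466 + 19 = 154485)
X = -8056
q = -96672/35 (q = -8056*(-15/(-7) + 9/(-5)) = -8056*(-15*(-⅐) + 9*(-⅕)) = -8056*(15/7 - 9/5) = -8056*12/35 = -96672/35 ≈ -2762.1)
1/(q + M) = 1/(-96672/35 + 154485) = 1/(5310303/35) = 35/5310303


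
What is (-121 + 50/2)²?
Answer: 9216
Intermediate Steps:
(-121 + 50/2)² = (-121 + 50*(½))² = (-121 + 25)² = (-96)² = 9216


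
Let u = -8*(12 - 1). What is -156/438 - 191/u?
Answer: 11655/6424 ≈ 1.8143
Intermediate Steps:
u = -88 (u = -8*11 = -88)
-156/438 - 191/u = -156/438 - 191/(-88) = -156*1/438 - 191*(-1/88) = -26/73 + 191/88 = 11655/6424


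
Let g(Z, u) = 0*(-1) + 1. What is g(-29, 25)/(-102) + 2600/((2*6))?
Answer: 22099/102 ≈ 216.66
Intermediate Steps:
g(Z, u) = 1 (g(Z, u) = 0 + 1 = 1)
g(-29, 25)/(-102) + 2600/((2*6)) = 1/(-102) + 2600/((2*6)) = 1*(-1/102) + 2600/12 = -1/102 + 2600*(1/12) = -1/102 + 650/3 = 22099/102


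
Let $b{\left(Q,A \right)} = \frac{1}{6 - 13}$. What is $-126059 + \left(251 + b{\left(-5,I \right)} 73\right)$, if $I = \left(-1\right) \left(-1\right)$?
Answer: $- \frac{880729}{7} \approx -1.2582 \cdot 10^{5}$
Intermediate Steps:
$I = 1$
$b{\left(Q,A \right)} = - \frac{1}{7}$ ($b{\left(Q,A \right)} = \frac{1}{-7} = - \frac{1}{7}$)
$-126059 + \left(251 + b{\left(-5,I \right)} 73\right) = -126059 + \left(251 - \frac{73}{7}\right) = -126059 + \frac{1684}{7} = - \frac{880729}{7}$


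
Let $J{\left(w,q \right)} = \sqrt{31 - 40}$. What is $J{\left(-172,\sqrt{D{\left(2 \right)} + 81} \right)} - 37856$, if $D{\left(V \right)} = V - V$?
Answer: $-37856 + 3 i \approx -37856.0 + 3.0 i$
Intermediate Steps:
$D{\left(V \right)} = 0$
$J{\left(w,q \right)} = 3 i$ ($J{\left(w,q \right)} = \sqrt{-9} = 3 i$)
$J{\left(-172,\sqrt{D{\left(2 \right)} + 81} \right)} - 37856 = 3 i - 37856 = -37856 + 3 i$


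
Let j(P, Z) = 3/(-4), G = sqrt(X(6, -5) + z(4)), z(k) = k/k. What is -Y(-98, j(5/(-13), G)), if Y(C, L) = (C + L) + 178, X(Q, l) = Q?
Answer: -317/4 ≈ -79.250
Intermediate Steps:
z(k) = 1
G = sqrt(7) (G = sqrt(6 + 1) = sqrt(7) ≈ 2.6458)
j(P, Z) = -3/4 (j(P, Z) = 3*(-1/4) = -3/4)
Y(C, L) = 178 + C + L
-Y(-98, j(5/(-13), G)) = -(178 - 98 - 3/4) = -1*317/4 = -317/4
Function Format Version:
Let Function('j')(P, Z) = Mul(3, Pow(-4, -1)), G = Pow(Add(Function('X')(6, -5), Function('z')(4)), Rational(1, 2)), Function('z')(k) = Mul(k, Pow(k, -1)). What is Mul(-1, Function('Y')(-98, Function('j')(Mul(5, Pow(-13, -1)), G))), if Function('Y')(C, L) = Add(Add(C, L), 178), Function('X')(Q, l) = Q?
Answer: Rational(-317, 4) ≈ -79.250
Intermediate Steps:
Function('z')(k) = 1
G = Pow(7, Rational(1, 2)) (G = Pow(Add(6, 1), Rational(1, 2)) = Pow(7, Rational(1, 2)) ≈ 2.6458)
Function('j')(P, Z) = Rational(-3, 4) (Function('j')(P, Z) = Mul(3, Rational(-1, 4)) = Rational(-3, 4))
Function('Y')(C, L) = Add(178, C, L)
Mul(-1, Function('Y')(-98, Function('j')(Mul(5, Pow(-13, -1)), G))) = Mul(-1, Add(178, -98, Rational(-3, 4))) = Mul(-1, Rational(317, 4)) = Rational(-317, 4)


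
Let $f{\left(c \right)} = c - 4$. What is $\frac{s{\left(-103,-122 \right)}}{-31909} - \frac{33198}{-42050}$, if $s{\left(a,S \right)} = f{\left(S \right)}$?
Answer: $\frac{532306641}{670886725} \approx 0.79344$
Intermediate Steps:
$f{\left(c \right)} = -4 + c$ ($f{\left(c \right)} = c - 4 = -4 + c$)
$s{\left(a,S \right)} = -4 + S$
$\frac{s{\left(-103,-122 \right)}}{-31909} - \frac{33198}{-42050} = \frac{-4 - 122}{-31909} - \frac{33198}{-42050} = \left(-126\right) \left(- \frac{1}{31909}\right) - - \frac{16599}{21025} = \frac{126}{31909} + \frac{16599}{21025} = \frac{532306641}{670886725}$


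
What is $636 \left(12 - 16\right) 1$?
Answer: $-2544$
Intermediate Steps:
$636 \left(12 - 16\right) 1 = 636 \left(\left(-4\right) 1\right) = 636 \left(-4\right) = -2544$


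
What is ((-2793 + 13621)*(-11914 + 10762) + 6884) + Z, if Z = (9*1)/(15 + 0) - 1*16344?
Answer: -62416577/5 ≈ -1.2483e+7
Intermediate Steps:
Z = -81717/5 (Z = 9/15 - 16344 = 9*(1/15) - 16344 = ⅗ - 16344 = -81717/5 ≈ -16343.)
((-2793 + 13621)*(-11914 + 10762) + 6884) + Z = ((-2793 + 13621)*(-11914 + 10762) + 6884) - 81717/5 = (10828*(-1152) + 6884) - 81717/5 = (-12473856 + 6884) - 81717/5 = -12466972 - 81717/5 = -62416577/5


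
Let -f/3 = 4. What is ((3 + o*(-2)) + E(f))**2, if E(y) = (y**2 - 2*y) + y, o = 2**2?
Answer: 22801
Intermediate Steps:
o = 4
f = -12 (f = -3*4 = -12)
E(y) = y**2 - y
((3 + o*(-2)) + E(f))**2 = ((3 + 4*(-2)) - 12*(-1 - 12))**2 = ((3 - 8) - 12*(-13))**2 = (-5 + 156)**2 = 151**2 = 22801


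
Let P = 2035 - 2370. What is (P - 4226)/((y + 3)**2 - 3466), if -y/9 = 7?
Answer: -4561/134 ≈ -34.037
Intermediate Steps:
y = -63 (y = -9*7 = -63)
P = -335
(P - 4226)/((y + 3)**2 - 3466) = (-335 - 4226)/((-63 + 3)**2 - 3466) = -4561/((-60)**2 - 3466) = -4561/(3600 - 3466) = -4561/134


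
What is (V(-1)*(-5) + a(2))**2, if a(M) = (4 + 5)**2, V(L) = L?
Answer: 7396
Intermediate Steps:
a(M) = 81 (a(M) = 9**2 = 81)
(V(-1)*(-5) + a(2))**2 = (-1*(-5) + 81)**2 = (5 + 81)**2 = 86**2 = 7396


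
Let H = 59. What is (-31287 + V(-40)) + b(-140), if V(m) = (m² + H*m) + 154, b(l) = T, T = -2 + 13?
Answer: -31882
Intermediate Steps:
T = 11
b(l) = 11
V(m) = 154 + m² + 59*m (V(m) = (m² + 59*m) + 154 = 154 + m² + 59*m)
(-31287 + V(-40)) + b(-140) = (-31287 + (154 + (-40)² + 59*(-40))) + 11 = (-31287 + (154 + 1600 - 2360)) + 11 = (-31287 - 606) + 11 = -31893 + 11 = -31882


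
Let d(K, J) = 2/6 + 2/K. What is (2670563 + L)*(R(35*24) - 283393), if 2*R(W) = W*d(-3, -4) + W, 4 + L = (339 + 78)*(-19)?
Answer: -753826865868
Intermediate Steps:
d(K, J) = ⅓ + 2/K (d(K, J) = 2*(⅙) + 2/K = ⅓ + 2/K)
L = -7927 (L = -4 + (339 + 78)*(-19) = -4 + 417*(-19) = -4 - 7923 = -7927)
R(W) = W/3 (R(W) = (W*((⅓)*(6 - 3)/(-3)) + W)/2 = (W*((⅓)*(-⅓)*3) + W)/2 = (W*(-⅓) + W)/2 = (-W/3 + W)/2 = (2*W/3)/2 = W/3)
(2670563 + L)*(R(35*24) - 283393) = (2670563 - 7927)*((35*24)/3 - 283393) = 2662636*((⅓)*840 - 283393) = 2662636*(280 - 283393) = 2662636*(-283113) = -753826865868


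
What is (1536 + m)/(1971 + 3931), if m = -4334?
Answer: -1399/2951 ≈ -0.47408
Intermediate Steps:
(1536 + m)/(1971 + 3931) = (1536 - 4334)/(1971 + 3931) = -2798/5902 = -2798*1/5902 = -1399/2951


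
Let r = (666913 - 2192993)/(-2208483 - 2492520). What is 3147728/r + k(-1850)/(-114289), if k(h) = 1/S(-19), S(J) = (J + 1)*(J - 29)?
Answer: 22831052192277926531/2354591121120 ≈ 9.6964e+6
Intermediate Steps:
S(J) = (1 + J)*(-29 + J)
k(h) = 1/864 (k(h) = 1/(-29 + (-19)**2 - 28*(-19)) = 1/(-29 + 361 + 532) = 1/864)
r = 1526080/4701003 (r = -1526080/(-4701003) = -1526080*(-1/4701003) = 1526080/4701003 ≈ 0.32463)
3147728/r + k(-1850)/(-114289) = 3147728/(1526080/4701003) + (1/864)/(-114289) = 3147728*(4701003/1526080) + (1/864)*(-1/114289) = 924842423199/95380 - 1/98745696 = 22831052192277926531/2354591121120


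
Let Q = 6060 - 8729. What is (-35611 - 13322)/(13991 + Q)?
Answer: -5437/1258 ≈ -4.3219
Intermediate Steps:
Q = -2669
(-35611 - 13322)/(13991 + Q) = (-35611 - 13322)/(13991 - 2669) = -48933/11322 = -48933*1/11322 = -5437/1258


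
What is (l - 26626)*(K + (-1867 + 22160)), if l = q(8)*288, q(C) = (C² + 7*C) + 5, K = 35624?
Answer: 524165958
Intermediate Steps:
q(C) = 5 + C² + 7*C
l = 36000 (l = (5 + 8² + 7*8)*288 = (5 + 64 + 56)*288 = 125*288 = 36000)
(l - 26626)*(K + (-1867 + 22160)) = (36000 - 26626)*(35624 + (-1867 + 22160)) = 9374*(35624 + 20293) = 9374*55917 = 524165958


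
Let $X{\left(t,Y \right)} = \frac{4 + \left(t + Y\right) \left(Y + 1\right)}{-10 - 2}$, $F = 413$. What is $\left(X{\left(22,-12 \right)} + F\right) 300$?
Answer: $126550$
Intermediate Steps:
$X{\left(t,Y \right)} = - \frac{1}{3} - \frac{\left(1 + Y\right) \left(Y + t\right)}{12}$ ($X{\left(t,Y \right)} = \frac{4 + \left(Y + t\right) \left(1 + Y\right)}{-12} = \left(4 + \left(1 + Y\right) \left(Y + t\right)\right) \left(- \frac{1}{12}\right) = - \frac{1}{3} - \frac{\left(1 + Y\right) \left(Y + t\right)}{12}$)
$\left(X{\left(22,-12 \right)} + F\right) 300 = \left(\left(- \frac{1}{3} - -1 - \frac{11}{6} - \frac{\left(-12\right)^{2}}{12} - \left(-1\right) 22\right) + 413\right) 300 = \left(\left(- \frac{1}{3} + 1 - \frac{11}{6} - 12 + 22\right) + 413\right) 300 = \left(\frac{53}{6} + 413\right) 300 = \frac{2531}{6} \cdot 300 = 126550$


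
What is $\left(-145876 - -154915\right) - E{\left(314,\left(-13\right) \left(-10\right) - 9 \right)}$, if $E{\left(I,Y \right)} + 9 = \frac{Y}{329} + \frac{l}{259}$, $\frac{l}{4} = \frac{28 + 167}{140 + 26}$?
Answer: $\frac{1305905473}{144337} \approx 9047.6$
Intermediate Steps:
$l = \frac{390}{83}$ ($l = 4 \frac{28 + 167}{140 + 26} = 4 \cdot \frac{195}{166} = \frac{390}{83} \approx 4.6988$)
$E{\left(I,Y \right)} = - \frac{193083}{21497} + \frac{Y}{329}$ ($E{\left(I,Y \right)} = -9 + \left(\frac{Y}{329} + \frac{390}{83 \cdot 259}\right) = -9 + \left(Y \frac{1}{329} + \frac{390}{83} \cdot \frac{1}{259}\right) = -9 + \left(\frac{Y}{329} + \frac{390}{21497}\right) = -9 + \left(\frac{390}{21497} + \frac{Y}{329}\right) = - \frac{193083}{21497} + \frac{Y}{329}$)
$\left(-145876 - -154915\right) - E{\left(314,\left(-13\right) \left(-10\right) - 9 \right)} = \left(-145876 - -154915\right) - \left(- \frac{193083}{21497} + \frac{\left(-13\right) \left(-10\right) - 9}{329}\right) = \left(-145876 + 154915\right) - \left(- \frac{193083}{21497} + \frac{130 - 9}{329}\right) = 9039 - \left(- \frac{193083}{21497} + \frac{1}{329} \cdot 121\right) = 9039 - \left(- \frac{193083}{21497} + \frac{121}{329}\right) = 9039 - - \frac{1243330}{144337} = 9039 + \frac{1243330}{144337} = \frac{1305905473}{144337}$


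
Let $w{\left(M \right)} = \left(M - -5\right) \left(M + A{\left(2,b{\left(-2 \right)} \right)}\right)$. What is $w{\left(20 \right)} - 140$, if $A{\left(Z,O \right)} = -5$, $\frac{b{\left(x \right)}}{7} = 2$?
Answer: $235$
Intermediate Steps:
$b{\left(x \right)} = 14$ ($b{\left(x \right)} = 7 \cdot 2 = 14$)
$w{\left(M \right)} = \left(-5 + M\right) \left(5 + M\right)$ ($w{\left(M \right)} = \left(M - -5\right) \left(M - 5\right) = \left(M + 5\right) \left(-5 + M\right) = \left(5 + M\right) \left(-5 + M\right) = \left(-5 + M\right) \left(5 + M\right)$)
$w{\left(20 \right)} - 140 = \left(-25 + 20^{2}\right) - 140 = \left(-25 + 400\right) - 140 = 375 - 140 = 235$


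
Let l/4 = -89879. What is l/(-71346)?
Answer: 179758/35673 ≈ 5.0390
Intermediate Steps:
l = -359516 (l = 4*(-89879) = -359516)
l/(-71346) = -359516/(-71346) = -359516*(-1/71346) = 179758/35673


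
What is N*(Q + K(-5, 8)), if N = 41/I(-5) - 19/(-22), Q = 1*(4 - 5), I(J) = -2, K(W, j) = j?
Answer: -1512/11 ≈ -137.45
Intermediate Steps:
Q = -1 (Q = 1*(-1) = -1)
N = -216/11 (N = 41/(-2) - 19/(-22) = 41*(-1/2) - 19*(-1/22) = -41/2 + 19/22 = -216/11 ≈ -19.636)
N*(Q + K(-5, 8)) = -216*(-1 + 8)/11 = -216/11*7 = -1512/11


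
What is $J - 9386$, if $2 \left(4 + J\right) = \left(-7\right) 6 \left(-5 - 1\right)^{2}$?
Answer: $-10146$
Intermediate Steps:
$J = -760$ ($J = -4 + \frac{\left(-7\right) 6 \left(-5 - 1\right)^{2}}{2} = -4 + \frac{\left(-42\right) \left(-6\right)^{2}}{2} = -4 + \frac{\left(-42\right) 36}{2} = -4 + \frac{1}{2} \left(-1512\right) = -4 - 756 = -760$)
$J - 9386 = -760 - 9386 = -10146$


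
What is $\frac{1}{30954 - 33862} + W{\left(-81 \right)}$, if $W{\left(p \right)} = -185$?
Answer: $- \frac{537981}{2908} \approx -185.0$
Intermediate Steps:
$\frac{1}{30954 - 33862} + W{\left(-81 \right)} = \frac{1}{30954 - 33862} - 185 = \frac{1}{-2908} - 185 = - \frac{1}{2908} - 185 = - \frac{537981}{2908}$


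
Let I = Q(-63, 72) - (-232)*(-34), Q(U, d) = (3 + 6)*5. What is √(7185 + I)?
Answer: I*√658 ≈ 25.652*I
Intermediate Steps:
Q(U, d) = 45 (Q(U, d) = 9*5 = 45)
I = -7843 (I = 45 - (-232)*(-34) = 45 - 1*7888 = 45 - 7888 = -7843)
√(7185 + I) = √(7185 - 7843) = √(-658) = I*√658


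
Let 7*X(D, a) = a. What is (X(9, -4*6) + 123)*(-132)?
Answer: -110484/7 ≈ -15783.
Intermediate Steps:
X(D, a) = a/7
(X(9, -4*6) + 123)*(-132) = ((-4*6)/7 + 123)*(-132) = ((⅐)*(-24) + 123)*(-132) = (-24/7 + 123)*(-132) = (837/7)*(-132) = -110484/7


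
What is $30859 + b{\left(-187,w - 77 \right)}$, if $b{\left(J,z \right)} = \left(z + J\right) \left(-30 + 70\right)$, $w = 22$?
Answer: $21179$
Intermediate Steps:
$b{\left(J,z \right)} = 40 J + 40 z$ ($b{\left(J,z \right)} = \left(J + z\right) 40 = 40 J + 40 z$)
$30859 + b{\left(-187,w - 77 \right)} = 30859 + \left(40 \left(-187\right) + 40 \left(22 - 77\right)\right) = 30859 + \left(-7480 + 40 \left(-55\right)\right) = 30859 - 9680 = 21179$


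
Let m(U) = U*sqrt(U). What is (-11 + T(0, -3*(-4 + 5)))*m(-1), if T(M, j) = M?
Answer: 11*I ≈ 11.0*I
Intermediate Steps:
m(U) = U**(3/2)
(-11 + T(0, -3*(-4 + 5)))*m(-1) = (-11 + 0)*(-1)**(3/2) = -(-11)*I = 11*I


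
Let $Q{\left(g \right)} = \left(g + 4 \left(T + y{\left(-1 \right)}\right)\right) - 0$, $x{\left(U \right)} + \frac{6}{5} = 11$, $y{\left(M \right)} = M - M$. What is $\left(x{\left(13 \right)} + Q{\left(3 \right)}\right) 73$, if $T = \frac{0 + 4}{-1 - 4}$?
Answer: $\frac{3504}{5} \approx 700.8$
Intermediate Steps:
$y{\left(M \right)} = 0$
$T = - \frac{4}{5}$ ($T = \frac{4}{-5} = 4 \left(- \frac{1}{5}\right) = - \frac{4}{5} \approx -0.8$)
$x{\left(U \right)} = \frac{49}{5}$ ($x{\left(U \right)} = - \frac{6}{5} + 11 = \frac{49}{5}$)
$Q{\left(g \right)} = - \frac{16}{5} + g$ ($Q{\left(g \right)} = \left(g + 4 \left(- \frac{4}{5} + 0\right)\right) - 0 = \left(g + 4 \left(- \frac{4}{5}\right)\right) + 0 = \left(g - \frac{16}{5}\right) + 0 = \left(- \frac{16}{5} + g\right) + 0 = - \frac{16}{5} + g$)
$\left(x{\left(13 \right)} + Q{\left(3 \right)}\right) 73 = \left(\frac{49}{5} + \left(- \frac{16}{5} + 3\right)\right) 73 = \left(\frac{49}{5} - \frac{1}{5}\right) 73 = \frac{48}{5} \cdot 73 = \frac{3504}{5}$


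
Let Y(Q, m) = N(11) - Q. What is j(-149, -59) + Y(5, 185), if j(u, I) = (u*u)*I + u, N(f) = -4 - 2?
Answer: -1310019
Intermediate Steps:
N(f) = -6
Y(Q, m) = -6 - Q
j(u, I) = u + I*u² (j(u, I) = u²*I + u = I*u² + u = u + I*u²)
j(-149, -59) + Y(5, 185) = -149*(1 - 59*(-149)) + (-6 - 1*5) = -149*(1 + 8791) + (-6 - 5) = -149*8792 - 11 = -1310008 - 11 = -1310019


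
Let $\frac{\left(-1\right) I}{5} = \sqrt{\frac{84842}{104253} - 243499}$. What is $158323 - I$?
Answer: $158323 + \frac{5 i \sqrt{760271708265}}{1767} \approx 1.5832 \cdot 10^{5} + 2467.3 i$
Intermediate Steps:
$I = - \frac{5 i \sqrt{760271708265}}{1767}$ ($I = - 5 \sqrt{\frac{84842}{104253} - 243499} = - 5 \sqrt{84842 \cdot \frac{1}{104253} - 243499} = - 5 \sqrt{\frac{1438}{1767} - 243499} = - 5 \sqrt{- \frac{430261295}{1767}} = - 5 \frac{i \sqrt{760271708265}}{1767} = - \frac{5 i \sqrt{760271708265}}{1767} \approx - 2467.3 i$)
$158323 - I = 158323 - - \frac{5 i \sqrt{760271708265}}{1767} = 158323 + \frac{5 i \sqrt{760271708265}}{1767}$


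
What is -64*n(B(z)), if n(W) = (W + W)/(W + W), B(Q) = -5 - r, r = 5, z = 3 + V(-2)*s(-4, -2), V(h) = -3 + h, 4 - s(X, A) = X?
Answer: -64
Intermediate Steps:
s(X, A) = 4 - X
z = -37 (z = 3 + (-3 - 2)*(4 - 1*(-4)) = 3 - 5*(4 + 4) = 3 - 5*8 = 3 - 40 = -37)
B(Q) = -10 (B(Q) = -5 - 1*5 = -5 - 5 = -10)
n(W) = 1 (n(W) = (2*W)/((2*W)) = (2*W)*(1/(2*W)) = 1)
-64*n(B(z)) = -64*1 = -64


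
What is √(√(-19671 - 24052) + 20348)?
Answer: √(20348 + I*√43723) ≈ 142.65 + 0.7329*I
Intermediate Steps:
√(√(-19671 - 24052) + 20348) = √(√(-43723) + 20348) = √(I*√43723 + 20348) = √(20348 + I*√43723)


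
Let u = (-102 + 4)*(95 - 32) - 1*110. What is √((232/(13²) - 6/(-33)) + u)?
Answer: 9*I*√1586046/143 ≈ 79.262*I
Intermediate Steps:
u = -6284 (u = -98*63 - 110 = -6174 - 110 = -6284)
√((232/(13²) - 6/(-33)) + u) = √((232/(13²) - 6/(-33)) - 6284) = √((232/169 - 6*(-1/33)) - 6284) = √((232*(1/169) + 2/11) - 6284) = √((232/169 + 2/11) - 6284) = √(2890/1859 - 6284) = √(-11679066/1859) = 9*I*√1586046/143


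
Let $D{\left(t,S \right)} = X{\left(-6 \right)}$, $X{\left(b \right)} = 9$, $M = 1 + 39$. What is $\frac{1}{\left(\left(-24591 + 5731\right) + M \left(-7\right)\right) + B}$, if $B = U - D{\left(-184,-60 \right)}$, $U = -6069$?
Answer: $- \frac{1}{25218} \approx -3.9654 \cdot 10^{-5}$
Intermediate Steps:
$M = 40$
$D{\left(t,S \right)} = 9$
$B = -6078$ ($B = -6069 - 9 = -6078$)
$\frac{1}{\left(\left(-24591 + 5731\right) + M \left(-7\right)\right) + B} = \frac{1}{\left(\left(-24591 + 5731\right) + 40 \left(-7\right)\right) - 6078} = \frac{1}{\left(-18860 - 280\right) - 6078} = \frac{1}{-19140 - 6078} = \frac{1}{-25218} = - \frac{1}{25218}$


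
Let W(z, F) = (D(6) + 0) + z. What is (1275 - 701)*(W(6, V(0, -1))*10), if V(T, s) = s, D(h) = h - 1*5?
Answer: 40180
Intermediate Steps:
D(h) = -5 + h (D(h) = h - 5 = -5 + h)
W(z, F) = 1 + z (W(z, F) = ((-5 + 6) + 0) + z = (1 + 0) + z = 1 + z)
(1275 - 701)*(W(6, V(0, -1))*10) = (1275 - 701)*((1 + 6)*10) = 574*(7*10) = 574*70 = 40180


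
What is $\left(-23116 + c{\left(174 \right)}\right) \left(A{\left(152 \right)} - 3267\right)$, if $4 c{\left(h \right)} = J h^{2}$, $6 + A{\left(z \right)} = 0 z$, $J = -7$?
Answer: $249072027$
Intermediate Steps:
$A{\left(z \right)} = -6$ ($A{\left(z \right)} = -6 + 0 z = -6 + 0 = -6$)
$c{\left(h \right)} = - \frac{7 h^{2}}{4}$ ($c{\left(h \right)} = \frac{\left(-7\right) h^{2}}{4} = - \frac{7 h^{2}}{4}$)
$\left(-23116 + c{\left(174 \right)}\right) \left(A{\left(152 \right)} - 3267\right) = \left(-23116 - \frac{7 \cdot 174^{2}}{4}\right) \left(-6 - 3267\right) = \left(-23116 - 52983\right) \left(-3273\right) = \left(-76099\right) \left(-3273\right) = 249072027$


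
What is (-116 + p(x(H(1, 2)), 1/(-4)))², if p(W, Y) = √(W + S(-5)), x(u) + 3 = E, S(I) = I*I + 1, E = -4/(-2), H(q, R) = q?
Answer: 12321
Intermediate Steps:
E = 2 (E = -4*(-½) = 2)
S(I) = 1 + I² (S(I) = I² + 1 = 1 + I²)
x(u) = -1 (x(u) = -3 + 2 = -1)
p(W, Y) = √(26 + W) (p(W, Y) = √(W + (1 + (-5)²)) = √(W + (1 + 25)) = √(W + 26) = √(26 + W))
(-116 + p(x(H(1, 2)), 1/(-4)))² = (-116 + √(26 - 1))² = (-116 + √25)² = (-116 + 5)² = (-111)² = 12321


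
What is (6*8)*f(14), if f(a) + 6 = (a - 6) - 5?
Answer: -144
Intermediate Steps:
f(a) = -17 + a (f(a) = -6 + ((a - 6) - 5) = -6 + ((-6 + a) - 5) = -6 + (-11 + a) = -17 + a)
(6*8)*f(14) = (6*8)*(-17 + 14) = 48*(-3) = -144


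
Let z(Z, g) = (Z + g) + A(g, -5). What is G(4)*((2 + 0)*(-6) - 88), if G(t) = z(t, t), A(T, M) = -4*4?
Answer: 800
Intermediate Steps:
A(T, M) = -16
z(Z, g) = -16 + Z + g (z(Z, g) = (Z + g) - 16 = -16 + Z + g)
G(t) = -16 + 2*t (G(t) = -16 + t + t = -16 + 2*t)
G(4)*((2 + 0)*(-6) - 88) = (-16 + 2*4)*((2 + 0)*(-6) - 88) = (-16 + 8)*(2*(-6) - 88) = -8*(-12 - 88) = -8*(-100) = 800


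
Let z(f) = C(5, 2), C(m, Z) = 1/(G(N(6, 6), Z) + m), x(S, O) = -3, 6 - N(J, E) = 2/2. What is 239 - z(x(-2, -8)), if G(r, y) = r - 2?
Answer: 1911/8 ≈ 238.88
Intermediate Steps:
N(J, E) = 5 (N(J, E) = 6 - 2/2 = 6 - 1*1 = 6 - 1 = 5)
G(r, y) = -2 + r
C(m, Z) = 1/(3 + m) (C(m, Z) = 1/((-2 + 5) + m) = 1/(3 + m))
z(f) = ⅛ (z(f) = 1/(3 + 5) = 1/8 = ⅛)
239 - z(x(-2, -8)) = 239 - 1*⅛ = 239 - ⅛ = 1911/8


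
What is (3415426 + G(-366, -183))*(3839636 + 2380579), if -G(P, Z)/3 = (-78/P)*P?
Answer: 21246139566900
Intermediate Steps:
G(P, Z) = 234 (G(P, Z) = -3*(-78/P)*P = -3*(-78) = 234)
(3415426 + G(-366, -183))*(3839636 + 2380579) = (3415426 + 234)*(3839636 + 2380579) = 3415660*6220215 = 21246139566900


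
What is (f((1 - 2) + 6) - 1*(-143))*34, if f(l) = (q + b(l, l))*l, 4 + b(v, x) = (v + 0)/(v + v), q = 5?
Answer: 5117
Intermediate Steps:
b(v, x) = -7/2 (b(v, x) = -4 + (v + 0)/(v + v) = -4 + v/((2*v)) = -4 + v*(1/(2*v)) = -4 + ½ = -7/2)
f(l) = 3*l/2 (f(l) = (5 - 7/2)*l = 3*l/2)
(f((1 - 2) + 6) - 1*(-143))*34 = (3*((1 - 2) + 6)/2 - 1*(-143))*34 = (3*(-1 + 6)/2 + 143)*34 = ((3/2)*5 + 143)*34 = (15/2 + 143)*34 = (301/2)*34 = 5117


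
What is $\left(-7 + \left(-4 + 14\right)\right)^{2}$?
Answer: $9$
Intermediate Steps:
$\left(-7 + \left(-4 + 14\right)\right)^{2} = \left(-7 + 10\right)^{2} = 3^{2} = 9$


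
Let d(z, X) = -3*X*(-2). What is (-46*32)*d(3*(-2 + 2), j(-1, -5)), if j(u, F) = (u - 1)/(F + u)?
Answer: -2944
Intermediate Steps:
j(u, F) = (-1 + u)/(F + u)
d(z, X) = 6*X
(-46*32)*d(3*(-2 + 2), j(-1, -5)) = (-46*32)*(6*((-1 - 1)/(-5 - 1))) = -8832*-2/(-6) = -8832*(-⅙*(-2)) = -8832/3 = -1472*2 = -2944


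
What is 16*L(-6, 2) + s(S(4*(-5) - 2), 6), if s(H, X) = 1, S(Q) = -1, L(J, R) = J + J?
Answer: -191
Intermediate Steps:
L(J, R) = 2*J
16*L(-6, 2) + s(S(4*(-5) - 2), 6) = 16*(2*(-6)) + 1 = 16*(-12) + 1 = -192 + 1 = -191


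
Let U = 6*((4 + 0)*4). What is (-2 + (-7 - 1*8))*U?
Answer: -1632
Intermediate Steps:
U = 96 (U = 6*(4*4) = 6*16 = 96)
(-2 + (-7 - 1*8))*U = (-2 + (-7 - 1*8))*96 = (-2 + (-7 - 8))*96 = (-2 - 15)*96 = -17*96 = -1632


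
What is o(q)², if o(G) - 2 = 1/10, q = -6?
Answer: 441/100 ≈ 4.4100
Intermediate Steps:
o(G) = 21/10 (o(G) = 2 + 1/10 = 2 + 1*(⅒) = 2 + ⅒ = 21/10)
o(q)² = (21/10)² = 441/100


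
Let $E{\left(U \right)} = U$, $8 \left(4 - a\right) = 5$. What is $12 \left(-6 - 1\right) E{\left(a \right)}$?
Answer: $- \frac{567}{2} \approx -283.5$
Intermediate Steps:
$a = \frac{27}{8}$ ($a = 4 - \frac{5}{8} = \frac{27}{8} \approx 3.375$)
$12 \left(-6 - 1\right) E{\left(a \right)} = 12 \left(-6 - 1\right) \frac{27}{8} = 12 \left(-7\right) \frac{27}{8} = \left(-84\right) \frac{27}{8} = - \frac{567}{2}$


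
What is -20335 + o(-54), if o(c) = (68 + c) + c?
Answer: -20375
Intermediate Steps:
o(c) = 68 + 2*c
-20335 + o(-54) = -20335 + (68 + 2*(-54)) = -20335 + (68 - 108) = -20335 - 40 = -20375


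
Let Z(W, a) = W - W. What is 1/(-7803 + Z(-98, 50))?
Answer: -1/7803 ≈ -0.00012816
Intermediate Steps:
Z(W, a) = 0
1/(-7803 + Z(-98, 50)) = 1/(-7803 + 0) = 1/(-7803) = -1/7803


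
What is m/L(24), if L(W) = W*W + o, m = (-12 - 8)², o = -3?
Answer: 400/573 ≈ 0.69808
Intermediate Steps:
m = 400 (m = (-20)² = 400)
L(W) = -3 + W² (L(W) = W*W - 3 = W² - 3 = -3 + W²)
m/L(24) = 400/(-3 + 24²) = 400/(-3 + 576) = 400/573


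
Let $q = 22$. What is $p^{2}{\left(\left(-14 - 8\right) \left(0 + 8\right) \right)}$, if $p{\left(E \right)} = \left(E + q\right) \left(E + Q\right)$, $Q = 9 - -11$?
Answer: $577152576$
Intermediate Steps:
$Q = 20$ ($Q = 9 + 11 = 20$)
$p{\left(E \right)} = \left(20 + E\right) \left(22 + E\right)$ ($p{\left(E \right)} = \left(E + 22\right) \left(E + 20\right) = \left(22 + E\right) \left(20 + E\right) = \left(20 + E\right) \left(22 + E\right)$)
$p^{2}{\left(\left(-14 - 8\right) \left(0 + 8\right) \right)} = \left(440 + \left(\left(-14 - 8\right) \left(0 + 8\right)\right)^{2} + 42 \left(-14 - 8\right) \left(0 + 8\right)\right)^{2} = \left(440 + \left(\left(-22\right) 8\right)^{2} + 42 \left(\left(-22\right) 8\right)\right)^{2} = \left(440 + \left(-176\right)^{2} + 42 \left(-176\right)\right)^{2} = \left(440 + 30976 - 7392\right)^{2} = 24024^{2} = 577152576$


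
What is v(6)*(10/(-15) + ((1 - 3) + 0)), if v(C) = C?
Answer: -16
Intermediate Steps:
v(6)*(10/(-15) + ((1 - 3) + 0)) = 6*(10/(-15) + ((1 - 3) + 0)) = 6*(10*(-1/15) + (-2 + 0)) = 6*(-⅔ - 2) = 6*(-8/3) = -16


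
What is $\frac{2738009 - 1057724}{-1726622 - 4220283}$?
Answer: $- \frac{336057}{1189381} \approx -0.28255$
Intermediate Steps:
$\frac{2738009 - 1057724}{-1726622 - 4220283} = \frac{1680285}{-5946905} = 1680285 \left(- \frac{1}{5946905}\right) = - \frac{336057}{1189381}$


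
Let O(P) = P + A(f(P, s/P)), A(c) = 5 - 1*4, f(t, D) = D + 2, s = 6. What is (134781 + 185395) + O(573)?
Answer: 320750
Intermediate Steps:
f(t, D) = 2 + D
A(c) = 1 (A(c) = 5 - 4 = 1)
O(P) = 1 + P (O(P) = P + 1 = 1 + P)
(134781 + 185395) + O(573) = (134781 + 185395) + (1 + 573) = 320176 + 574 = 320750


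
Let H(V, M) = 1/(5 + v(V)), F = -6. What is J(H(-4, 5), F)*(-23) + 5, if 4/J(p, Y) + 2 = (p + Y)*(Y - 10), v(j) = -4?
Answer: 149/39 ≈ 3.8205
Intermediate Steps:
H(V, M) = 1 (H(V, M) = 1/(5 - 4) = 1/1 = 1)
J(p, Y) = 4/(-2 + (-10 + Y)*(Y + p)) (J(p, Y) = 4/(-2 + (p + Y)*(Y - 10)) = 4/(-2 + (Y + p)*(-10 + Y)) = 4/(-2 + (-10 + Y)*(Y + p)))
J(H(-4, 5), F)*(-23) + 5 = (4/(-2 + (-6)² - 10*(-6) - 10*1 - 6*1))*(-23) + 5 = (4/(-2 + 36 + 60 - 10 - 6))*(-23) + 5 = (4/78)*(-23) + 5 = (4*(1/78))*(-23) + 5 = (2/39)*(-23) + 5 = -46/39 + 5 = 149/39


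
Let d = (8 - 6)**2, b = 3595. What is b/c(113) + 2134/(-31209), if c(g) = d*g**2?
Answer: 3200171/1594030884 ≈ 0.0020076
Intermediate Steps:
d = 4 (d = 2**2 = 4)
c(g) = 4*g**2
b/c(113) + 2134/(-31209) = 3595/((4*113**2)) + 2134/(-31209) = 3595/((4*12769)) + 2134*(-1/31209) = 3595/51076 - 2134/31209 = 3200171/1594030884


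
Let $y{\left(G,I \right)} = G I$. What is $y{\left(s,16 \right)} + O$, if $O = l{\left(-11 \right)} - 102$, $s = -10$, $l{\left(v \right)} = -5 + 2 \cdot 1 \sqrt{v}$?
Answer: $-267 + 2 i \sqrt{11} \approx -267.0 + 6.6332 i$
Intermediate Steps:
$l{\left(v \right)} = -5 + 2 \sqrt{v}$
$O = -107 + 2 i \sqrt{11}$ ($O = \left(-5 + 2 \sqrt{-11}\right) - 102 = \left(-5 + 2 i \sqrt{11}\right) - 102 = -107 + 2 i \sqrt{11} \approx -107.0 + 6.6332 i$)
$y{\left(s,16 \right)} + O = \left(-10\right) 16 - \left(107 - 2 i \sqrt{11}\right) = -160 - \left(107 - 2 i \sqrt{11}\right) = -267 + 2 i \sqrt{11}$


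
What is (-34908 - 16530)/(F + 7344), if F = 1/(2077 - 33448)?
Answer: -1613661498/230388623 ≈ -7.0041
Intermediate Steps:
F = -1/31371 (F = 1/(-31371) = -1/31371 ≈ -3.1877e-5)
(-34908 - 16530)/(F + 7344) = (-34908 - 16530)/(-1/31371 + 7344) = -51438/230388623/31371 = -51438*31371/230388623 = -1613661498/230388623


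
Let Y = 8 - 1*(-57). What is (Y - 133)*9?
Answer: -612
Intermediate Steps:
Y = 65 (Y = 8 + 57 = 65)
(Y - 133)*9 = (65 - 133)*9 = -68*9 = -612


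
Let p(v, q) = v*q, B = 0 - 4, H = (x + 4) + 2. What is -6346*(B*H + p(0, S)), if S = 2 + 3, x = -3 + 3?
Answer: 152304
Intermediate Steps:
x = 0
S = 5
H = 6 (H = (0 + 4) + 2 = 4 + 2 = 6)
B = -4
p(v, q) = q*v
-6346*(B*H + p(0, S)) = -6346*(-4*6 + 5*0) = -6346*(-24 + 0) = -6346*(-24) = 152304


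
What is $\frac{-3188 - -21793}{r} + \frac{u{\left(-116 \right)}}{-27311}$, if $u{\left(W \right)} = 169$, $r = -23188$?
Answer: $- \frac{16517417}{20428628} \approx -0.80854$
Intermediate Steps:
$\frac{-3188 - -21793}{r} + \frac{u{\left(-116 \right)}}{-27311} = \frac{-3188 - -21793}{-23188} + \frac{169}{-27311} = \left(-3188 + 21793\right) \left(- \frac{1}{23188}\right) + 169 \left(- \frac{1}{27311}\right) = 18605 \left(- \frac{1}{23188}\right) - \frac{169}{27311} = - \frac{18605}{23188} - \frac{169}{27311} = - \frac{16517417}{20428628}$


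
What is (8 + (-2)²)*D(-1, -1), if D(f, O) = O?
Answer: -12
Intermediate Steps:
(8 + (-2)²)*D(-1, -1) = (8 + (-2)²)*(-1) = (8 + 4)*(-1) = 12*(-1) = -12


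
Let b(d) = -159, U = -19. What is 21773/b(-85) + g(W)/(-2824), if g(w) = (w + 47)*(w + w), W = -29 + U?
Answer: -7687777/56127 ≈ -136.97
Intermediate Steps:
W = -48 (W = -29 - 19 = -48)
g(w) = 2*w*(47 + w) (g(w) = (47 + w)*(2*w) = 2*w*(47 + w))
21773/b(-85) + g(W)/(-2824) = 21773/(-159) + (2*(-48)*(47 - 48))/(-2824) = 21773*(-1/159) + (2*(-48)*(-1))*(-1/2824) = -21773/159 + 96*(-1/2824) = -21773/159 - 12/353 = -7687777/56127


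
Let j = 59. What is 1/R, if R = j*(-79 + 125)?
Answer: 1/2714 ≈ 0.00036846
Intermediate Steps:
R = 2714 (R = 59*(-79 + 125) = 59*46 = 2714)
1/R = 1/2714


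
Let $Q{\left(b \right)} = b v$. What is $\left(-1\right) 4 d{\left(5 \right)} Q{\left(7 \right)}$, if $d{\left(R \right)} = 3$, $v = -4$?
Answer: $336$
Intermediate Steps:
$Q{\left(b \right)} = - 4 b$ ($Q{\left(b \right)} = b \left(-4\right) = - 4 b$)
$\left(-1\right) 4 d{\left(5 \right)} Q{\left(7 \right)} = \left(-1\right) 4 \cdot 3 \left(\left(-4\right) 7\right) = \left(-4\right) 3 \left(-28\right) = \left(-12\right) \left(-28\right) = 336$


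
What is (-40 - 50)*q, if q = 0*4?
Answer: 0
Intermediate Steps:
q = 0
(-40 - 50)*q = (-40 - 50)*0 = -90*0 = 0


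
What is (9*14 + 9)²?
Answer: 18225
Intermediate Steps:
(9*14 + 9)² = (126 + 9)² = 135² = 18225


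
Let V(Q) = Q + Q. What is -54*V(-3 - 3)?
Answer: 648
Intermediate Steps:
V(Q) = 2*Q
-54*V(-3 - 3) = -108*(-3 - 3) = -108*(-6) = -54*(-12) = 648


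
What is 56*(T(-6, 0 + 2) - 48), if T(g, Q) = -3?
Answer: -2856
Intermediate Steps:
56*(T(-6, 0 + 2) - 48) = 56*(-3 - 48) = 56*(-51) = -2856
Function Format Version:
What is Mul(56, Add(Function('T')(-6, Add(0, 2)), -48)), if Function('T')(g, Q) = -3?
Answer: -2856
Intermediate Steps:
Mul(56, Add(Function('T')(-6, Add(0, 2)), -48)) = Mul(56, Add(-3, -48)) = Mul(56, -51) = -2856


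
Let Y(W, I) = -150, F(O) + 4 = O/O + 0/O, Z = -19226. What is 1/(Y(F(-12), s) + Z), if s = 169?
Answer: -1/19376 ≈ -5.1610e-5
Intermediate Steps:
F(O) = -3 (F(O) = -4 + (O/O + 0/O) = -4 + (1 + 0) = -4 + 1 = -3)
1/(Y(F(-12), s) + Z) = 1/(-150 - 19226) = 1/(-19376) = -1/19376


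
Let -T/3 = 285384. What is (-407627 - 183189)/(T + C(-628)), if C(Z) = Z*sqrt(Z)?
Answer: 3951783594/5728468127 - 5797382*I*sqrt(157)/5728468127 ≈ 0.68985 - 0.012681*I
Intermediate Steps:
T = -856152 (T = -3*285384 = -856152)
C(Z) = Z**(3/2)
(-407627 - 183189)/(T + C(-628)) = (-407627 - 183189)/(-856152 + (-628)**(3/2)) = -590816/(-856152 - 1256*I*sqrt(157))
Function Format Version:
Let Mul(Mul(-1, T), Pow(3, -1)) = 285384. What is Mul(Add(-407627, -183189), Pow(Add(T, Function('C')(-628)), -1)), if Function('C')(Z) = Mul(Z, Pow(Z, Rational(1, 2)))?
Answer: Add(Rational(3951783594, 5728468127), Mul(Rational(-5797382, 5728468127), I, Pow(157, Rational(1, 2)))) ≈ Add(0.68985, Mul(-0.012681, I))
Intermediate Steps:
T = -856152 (T = Mul(-3, 285384) = -856152)
Function('C')(Z) = Pow(Z, Rational(3, 2))
Mul(Add(-407627, -183189), Pow(Add(T, Function('C')(-628)), -1)) = Mul(Add(-407627, -183189), Pow(Add(-856152, Pow(-628, Rational(3, 2))), -1)) = Mul(-590816, Pow(Add(-856152, Mul(-1256, I, Pow(157, Rational(1, 2)))), -1))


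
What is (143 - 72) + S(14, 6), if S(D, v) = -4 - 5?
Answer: 62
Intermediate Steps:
S(D, v) = -9
(143 - 72) + S(14, 6) = (143 - 72) - 9 = 71 - 9 = 62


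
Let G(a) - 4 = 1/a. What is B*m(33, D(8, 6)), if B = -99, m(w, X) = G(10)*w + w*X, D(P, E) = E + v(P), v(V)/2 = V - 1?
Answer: -787347/10 ≈ -78735.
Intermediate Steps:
v(V) = -2 + 2*V (v(V) = 2*(V - 1) = 2*(-1 + V) = -2 + 2*V)
D(P, E) = -2 + E + 2*P (D(P, E) = E + (-2 + 2*P) = -2 + E + 2*P)
G(a) = 4 + 1/a
m(w, X) = 41*w/10 + X*w (m(w, X) = (4 + 1/10)*w + w*X = (4 + 1/10)*w + X*w = 41*w/10 + X*w)
B*m(33, D(8, 6)) = -99*33*(41 + 10*(-2 + 6 + 2*8))/10 = -99*33*(41 + 10*(-2 + 6 + 16))/10 = -99*33*(41 + 10*20)/10 = -99*33*(41 + 200)/10 = -99*33*241/10 = -99*7953/10 = -787347/10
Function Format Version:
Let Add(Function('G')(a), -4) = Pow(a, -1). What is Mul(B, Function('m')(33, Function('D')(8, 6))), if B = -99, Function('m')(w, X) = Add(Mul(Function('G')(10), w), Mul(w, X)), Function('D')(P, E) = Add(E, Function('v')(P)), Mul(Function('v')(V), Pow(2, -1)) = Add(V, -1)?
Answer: Rational(-787347, 10) ≈ -78735.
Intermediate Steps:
Function('v')(V) = Add(-2, Mul(2, V)) (Function('v')(V) = Mul(2, Add(V, -1)) = Mul(2, Add(-1, V)) = Add(-2, Mul(2, V)))
Function('D')(P, E) = Add(-2, E, Mul(2, P)) (Function('D')(P, E) = Add(E, Add(-2, Mul(2, P))) = Add(-2, E, Mul(2, P)))
Function('G')(a) = Add(4, Pow(a, -1))
Function('m')(w, X) = Add(Mul(Rational(41, 10), w), Mul(X, w)) (Function('m')(w, X) = Add(Mul(Add(4, Pow(10, -1)), w), Mul(w, X)) = Add(Mul(Add(4, Rational(1, 10)), w), Mul(X, w)) = Add(Mul(Rational(41, 10), w), Mul(X, w)))
Mul(B, Function('m')(33, Function('D')(8, 6))) = Mul(-99, Mul(Rational(1, 10), 33, Add(41, Mul(10, Add(-2, 6, Mul(2, 8)))))) = Mul(-99, Mul(Rational(1, 10), 33, Add(41, Mul(10, Add(-2, 6, 16))))) = Mul(-99, Mul(Rational(1, 10), 33, Add(41, Mul(10, 20)))) = Mul(-99, Mul(Rational(1, 10), 33, Add(41, 200))) = Mul(-99, Mul(Rational(1, 10), 33, 241)) = Mul(-99, Rational(7953, 10)) = Rational(-787347, 10)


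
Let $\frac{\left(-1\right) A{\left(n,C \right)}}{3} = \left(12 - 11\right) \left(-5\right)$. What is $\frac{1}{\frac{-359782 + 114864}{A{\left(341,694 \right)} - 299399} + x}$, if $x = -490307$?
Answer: $- \frac{149692}{73394912985} \approx -2.0395 \cdot 10^{-6}$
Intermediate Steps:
$A{\left(n,C \right)} = 15$ ($A{\left(n,C \right)} = - 3 \left(12 - 11\right) \left(-5\right) = - 3 \cdot 1 \left(-5\right) = \left(-3\right) \left(-5\right) = 15$)
$\frac{1}{\frac{-359782 + 114864}{A{\left(341,694 \right)} - 299399} + x} = \frac{1}{\frac{-359782 + 114864}{15 - 299399} - 490307} = \frac{1}{- \frac{244918}{-299384} - 490307} = \frac{1}{\left(-244918\right) \left(- \frac{1}{299384}\right) - 490307} = \frac{1}{\frac{122459}{149692} - 490307} = \frac{1}{- \frac{73394912985}{149692}} = - \frac{149692}{73394912985}$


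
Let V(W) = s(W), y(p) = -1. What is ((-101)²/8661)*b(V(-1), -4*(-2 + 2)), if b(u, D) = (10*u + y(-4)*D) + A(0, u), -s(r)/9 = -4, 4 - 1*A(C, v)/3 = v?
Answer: 897688/2887 ≈ 310.94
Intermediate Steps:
A(C, v) = 12 - 3*v
s(r) = 36 (s(r) = -9*(-4) = 36)
V(W) = 36
b(u, D) = 12 - D + 7*u (b(u, D) = (10*u - D) + (12 - 3*u) = (-D + 10*u) + (12 - 3*u) = 12 - D + 7*u)
((-101)²/8661)*b(V(-1), -4*(-2 + 2)) = ((-101)²/8661)*(12 - (-4)*(-2 + 2) + 7*36) = (10201*(1/8661))*(12 - (-4)*0 + 252) = 10201*(12 - 1*0 + 252)/8661 = 10201*(12 + 0 + 252)/8661 = (10201/8661)*264 = 897688/2887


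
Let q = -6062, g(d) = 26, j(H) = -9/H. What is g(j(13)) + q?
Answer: -6036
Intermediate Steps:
g(j(13)) + q = 26 - 6062 = -6036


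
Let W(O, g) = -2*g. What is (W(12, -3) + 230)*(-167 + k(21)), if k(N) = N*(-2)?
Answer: -49324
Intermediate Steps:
k(N) = -2*N
(W(12, -3) + 230)*(-167 + k(21)) = (-2*(-3) + 230)*(-167 - 2*21) = (6 + 230)*(-167 - 42) = 236*(-209) = -49324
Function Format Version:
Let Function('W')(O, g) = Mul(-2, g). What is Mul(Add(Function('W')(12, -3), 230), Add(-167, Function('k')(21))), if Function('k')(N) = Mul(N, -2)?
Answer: -49324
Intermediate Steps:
Function('k')(N) = Mul(-2, N)
Mul(Add(Function('W')(12, -3), 230), Add(-167, Function('k')(21))) = Mul(Add(Mul(-2, -3), 230), Add(-167, Mul(-2, 21))) = Mul(Add(6, 230), Add(-167, -42)) = Mul(236, -209) = -49324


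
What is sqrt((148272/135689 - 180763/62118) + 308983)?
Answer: sqrt(2439010861018027431458890)/2809576434 ≈ 555.86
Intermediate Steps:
sqrt((148272/135689 - 180763/62118) + 308983) = sqrt(-15317190611/8428729302 + 308983) = sqrt(2604318748729255/8428729302) = sqrt(2439010861018027431458890)/2809576434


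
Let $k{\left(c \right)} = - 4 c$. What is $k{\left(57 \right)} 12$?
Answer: $-2736$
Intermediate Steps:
$k{\left(57 \right)} 12 = \left(-4\right) 57 \cdot 12 = \left(-228\right) 12 = -2736$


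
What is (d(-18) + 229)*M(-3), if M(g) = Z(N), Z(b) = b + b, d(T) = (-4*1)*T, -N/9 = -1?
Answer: 5418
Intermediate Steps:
N = 9 (N = -9*(-1) = 9)
d(T) = -4*T
Z(b) = 2*b
M(g) = 18 (M(g) = 2*9 = 18)
(d(-18) + 229)*M(-3) = (-4*(-18) + 229)*18 = (72 + 229)*18 = 301*18 = 5418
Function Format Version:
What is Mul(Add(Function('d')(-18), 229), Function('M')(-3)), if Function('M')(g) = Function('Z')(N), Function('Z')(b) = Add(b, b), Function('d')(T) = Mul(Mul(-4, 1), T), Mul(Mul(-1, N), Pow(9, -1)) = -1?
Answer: 5418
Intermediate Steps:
N = 9 (N = Mul(-9, -1) = 9)
Function('d')(T) = Mul(-4, T)
Function('Z')(b) = Mul(2, b)
Function('M')(g) = 18 (Function('M')(g) = Mul(2, 9) = 18)
Mul(Add(Function('d')(-18), 229), Function('M')(-3)) = Mul(Add(Mul(-4, -18), 229), 18) = Mul(Add(72, 229), 18) = Mul(301, 18) = 5418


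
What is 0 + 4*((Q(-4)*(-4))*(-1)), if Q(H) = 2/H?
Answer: -8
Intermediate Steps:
0 + 4*((Q(-4)*(-4))*(-1)) = 0 + 4*(((2/(-4))*(-4))*(-1)) = 0 + 4*(((2*(-¼))*(-4))*(-1)) = 0 + 4*(-½*(-4)*(-1)) = 0 + 4*(2*(-1)) = 0 + 4*(-2) = 0 - 8 = -8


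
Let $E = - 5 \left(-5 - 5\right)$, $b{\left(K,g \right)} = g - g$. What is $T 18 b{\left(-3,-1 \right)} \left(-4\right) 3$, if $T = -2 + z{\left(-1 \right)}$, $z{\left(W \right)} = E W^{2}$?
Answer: $0$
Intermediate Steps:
$b{\left(K,g \right)} = 0$
$E = 50$ ($E = \left(-5\right) \left(-10\right) = 50$)
$z{\left(W \right)} = 50 W^{2}$
$T = 48$ ($T = -2 + 50 \left(-1\right)^{2} = -2 + 50 \cdot 1 = -2 + 50 = 48$)
$T 18 b{\left(-3,-1 \right)} \left(-4\right) 3 = 48 \cdot 18 \cdot 0 \left(-4\right) 3 = 864 \cdot 0 \cdot 3 = 864 \cdot 0 = 0$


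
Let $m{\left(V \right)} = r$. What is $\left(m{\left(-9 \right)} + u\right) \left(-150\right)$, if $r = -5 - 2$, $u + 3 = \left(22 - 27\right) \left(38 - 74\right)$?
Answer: $-25500$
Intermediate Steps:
$u = 177$ ($u = -3 + \left(22 - 27\right) \left(38 - 74\right) = -3 - -180 = -3 + 180 = 177$)
$r = -7$
$m{\left(V \right)} = -7$
$\left(m{\left(-9 \right)} + u\right) \left(-150\right) = \left(-7 + 177\right) \left(-150\right) = 170 \left(-150\right) = -25500$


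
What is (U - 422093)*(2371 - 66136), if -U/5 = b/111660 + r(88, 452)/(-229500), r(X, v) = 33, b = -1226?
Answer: 17030043090156343/632740 ≈ 2.6915e+10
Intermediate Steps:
U = 1583621/28473300 (U = -5*(-1226/111660 + 33/(-229500)) = -5*(-1226*1/111660 + 33*(-1/229500)) = -5*(-613/55830 - 11/76500) = -5*(-1583621/142366500) = 1583621/28473300 ≈ 0.055618)
(U - 422093)*(2371 - 66136) = (1583621/28473300 - 422093)*(2371 - 66136) = -12018379033279/28473300*(-63765) = 17030043090156343/632740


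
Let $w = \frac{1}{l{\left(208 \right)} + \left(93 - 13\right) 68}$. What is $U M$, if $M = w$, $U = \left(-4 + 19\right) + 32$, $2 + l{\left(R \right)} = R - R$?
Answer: $\frac{47}{5438} \approx 0.0086429$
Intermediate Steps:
$l{\left(R \right)} = -2$ ($l{\left(R \right)} = -2 + \left(R - R\right) = -2 + 0 = -2$)
$U = 47$ ($U = 15 + 32 = 47$)
$w = \frac{1}{5438}$ ($w = \frac{1}{-2 + \left(93 - 13\right) 68} = \frac{1}{-2 + 80 \cdot 68} = \frac{1}{-2 + 5440} = \frac{1}{5438} \approx 0.00018389$)
$M = \frac{1}{5438} \approx 0.00018389$
$U M = 47 \cdot \frac{1}{5438} = \frac{47}{5438}$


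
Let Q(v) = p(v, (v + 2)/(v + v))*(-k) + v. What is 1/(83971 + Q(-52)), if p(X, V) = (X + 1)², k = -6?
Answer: 1/99525 ≈ 1.0048e-5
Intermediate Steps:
p(X, V) = (1 + X)²
Q(v) = v + 6*(1 + v)² (Q(v) = (1 + v)²*(-1*(-6)) + v = (1 + v)²*6 + v = 6*(1 + v)² + v = v + 6*(1 + v)²)
1/(83971 + Q(-52)) = 1/(83971 + (-52 + 6*(1 - 52)²)) = 1/(83971 + (-52 + 6*(-51)²)) = 1/(83971 + (-52 + 6*2601)) = 1/(83971 + (-52 + 15606)) = 1/(83971 + 15554) = 1/99525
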